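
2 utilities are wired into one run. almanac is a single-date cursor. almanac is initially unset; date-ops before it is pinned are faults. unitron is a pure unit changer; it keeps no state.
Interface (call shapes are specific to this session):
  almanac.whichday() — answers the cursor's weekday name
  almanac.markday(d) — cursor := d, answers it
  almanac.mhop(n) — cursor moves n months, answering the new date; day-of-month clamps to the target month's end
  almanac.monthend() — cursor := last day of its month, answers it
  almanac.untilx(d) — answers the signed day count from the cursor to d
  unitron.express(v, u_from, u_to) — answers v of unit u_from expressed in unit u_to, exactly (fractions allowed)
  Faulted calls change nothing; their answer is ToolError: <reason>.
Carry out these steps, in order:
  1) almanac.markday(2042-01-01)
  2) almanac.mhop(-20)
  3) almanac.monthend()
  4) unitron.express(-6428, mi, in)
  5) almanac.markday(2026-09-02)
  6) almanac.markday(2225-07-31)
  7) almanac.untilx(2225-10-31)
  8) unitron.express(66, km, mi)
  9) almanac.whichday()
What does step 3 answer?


I call almanac.markday with 2042-01-01, giving 2042-01-01.
I invoke almanac.mhop with -20: 2040-05-01.
Using almanac.monthend(), and see 2040-05-31.
I call unitron.express with -6428, mi, in: -407278080.
Invoking almanac.markday with 2026-09-02, yielding 2026-09-02.
I invoke almanac.markday with 2225-07-31, yielding 2225-07-31.
I call almanac.untilx with 2225-10-31, and see 92.
I call unitron.express with 66, km, mi, and see 15625/381.
Using almanac.whichday, yielding Sunday.

Answer: 2040-05-31


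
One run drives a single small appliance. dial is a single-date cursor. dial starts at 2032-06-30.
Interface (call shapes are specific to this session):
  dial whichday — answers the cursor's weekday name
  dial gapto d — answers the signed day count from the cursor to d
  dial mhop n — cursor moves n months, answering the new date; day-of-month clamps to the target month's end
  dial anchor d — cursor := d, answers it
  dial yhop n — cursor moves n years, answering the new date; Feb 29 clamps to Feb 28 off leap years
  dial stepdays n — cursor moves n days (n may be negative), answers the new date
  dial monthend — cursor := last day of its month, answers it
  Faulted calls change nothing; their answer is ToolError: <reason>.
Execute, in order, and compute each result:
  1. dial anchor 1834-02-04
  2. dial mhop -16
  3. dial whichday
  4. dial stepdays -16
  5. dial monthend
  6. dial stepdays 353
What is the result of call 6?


Answer: 1833-09-18

Derivation:
// 1. dial anchor(d=1834-02-04) == 1834-02-04
// 2. dial mhop(n=-16) == 1832-10-04
// 3. dial whichday() == Thursday
// 4. dial stepdays(n=-16) == 1832-09-18
// 5. dial monthend() == 1832-09-30
// 6. dial stepdays(n=353) == 1833-09-18


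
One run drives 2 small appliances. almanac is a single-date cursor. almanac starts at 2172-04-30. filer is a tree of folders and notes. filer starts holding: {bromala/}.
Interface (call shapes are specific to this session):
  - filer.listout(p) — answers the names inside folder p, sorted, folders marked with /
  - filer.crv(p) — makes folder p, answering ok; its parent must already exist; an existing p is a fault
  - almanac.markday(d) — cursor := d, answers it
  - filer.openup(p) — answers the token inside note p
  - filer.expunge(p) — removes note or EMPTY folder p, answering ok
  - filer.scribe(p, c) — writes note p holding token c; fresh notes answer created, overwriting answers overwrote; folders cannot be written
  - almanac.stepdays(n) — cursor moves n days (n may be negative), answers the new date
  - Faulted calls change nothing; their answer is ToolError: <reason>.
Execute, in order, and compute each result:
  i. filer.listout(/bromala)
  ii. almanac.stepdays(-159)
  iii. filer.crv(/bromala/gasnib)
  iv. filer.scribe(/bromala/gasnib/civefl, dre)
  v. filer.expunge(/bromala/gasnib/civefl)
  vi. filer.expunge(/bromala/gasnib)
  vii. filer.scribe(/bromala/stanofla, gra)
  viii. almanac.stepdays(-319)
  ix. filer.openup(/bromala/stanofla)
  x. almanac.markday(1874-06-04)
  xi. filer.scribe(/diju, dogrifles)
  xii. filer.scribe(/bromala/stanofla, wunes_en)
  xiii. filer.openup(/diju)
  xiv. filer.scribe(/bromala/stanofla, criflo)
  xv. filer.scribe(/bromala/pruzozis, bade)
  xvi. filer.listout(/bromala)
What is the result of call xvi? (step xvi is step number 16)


Answer: [pruzozis, stanofla]

Derivation:
> listout p='/bromala'
[out] []
> stepdays n='-159'
[out] 2171-11-23
> crv p='/bromala/gasnib'
[out] ok
> scribe p='/bromala/gasnib/civefl' c='dre'
[out] created
> expunge p='/bromala/gasnib/civefl'
[out] ok
> expunge p='/bromala/gasnib'
[out] ok
> scribe p='/bromala/stanofla' c='gra'
[out] created
> stepdays n='-319'
[out] 2171-01-08
> openup p='/bromala/stanofla'
[out] gra
> markday d='1874-06-04'
[out] 1874-06-04
> scribe p='/diju' c='dogrifles'
[out] created
> scribe p='/bromala/stanofla' c='wunes_en'
[out] overwrote
> openup p='/diju'
[out] dogrifles
> scribe p='/bromala/stanofla' c='criflo'
[out] overwrote
> scribe p='/bromala/pruzozis' c='bade'
[out] created
> listout p='/bromala'
[out] [pruzozis, stanofla]


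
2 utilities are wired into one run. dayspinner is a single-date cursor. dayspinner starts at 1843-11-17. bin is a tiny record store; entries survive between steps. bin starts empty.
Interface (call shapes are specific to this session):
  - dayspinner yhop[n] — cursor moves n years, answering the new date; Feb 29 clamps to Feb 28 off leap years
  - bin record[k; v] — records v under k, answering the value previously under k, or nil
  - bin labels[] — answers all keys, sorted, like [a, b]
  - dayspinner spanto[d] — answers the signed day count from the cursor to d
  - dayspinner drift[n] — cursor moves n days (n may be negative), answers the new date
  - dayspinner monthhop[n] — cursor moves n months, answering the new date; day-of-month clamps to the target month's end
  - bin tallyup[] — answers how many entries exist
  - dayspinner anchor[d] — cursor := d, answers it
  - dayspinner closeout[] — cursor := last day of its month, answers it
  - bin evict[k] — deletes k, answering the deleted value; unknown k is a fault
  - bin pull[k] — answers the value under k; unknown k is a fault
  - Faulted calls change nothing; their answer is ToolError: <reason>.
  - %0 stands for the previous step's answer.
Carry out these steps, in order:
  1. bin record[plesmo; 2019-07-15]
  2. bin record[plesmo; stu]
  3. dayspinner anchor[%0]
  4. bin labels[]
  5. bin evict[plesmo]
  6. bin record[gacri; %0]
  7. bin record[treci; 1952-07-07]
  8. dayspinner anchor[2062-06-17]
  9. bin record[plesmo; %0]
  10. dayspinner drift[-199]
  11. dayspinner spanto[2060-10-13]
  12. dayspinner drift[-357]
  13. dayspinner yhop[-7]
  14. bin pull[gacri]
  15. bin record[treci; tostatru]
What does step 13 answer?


Answer: 2053-12-08

Derivation:
Then bin record passing plesmo, 2019-07-15, yielding nil.
I invoke bin record passing plesmo, stu, — result: 2019-07-15.
I use dayspinner anchor passing %0, giving 2019-07-15.
Next I call bin labels: [plesmo].
I call bin evict passing plesmo, giving stu.
I invoke bin record passing gacri, %0, and observe nil.
Then bin record passing treci, 1952-07-07, → nil.
I use dayspinner anchor passing 2062-06-17: 2062-06-17.
I run bin record passing plesmo, %0, which returns nil.
I use dayspinner drift passing -199, which returns 2061-11-30.
I try dayspinner spanto passing 2060-10-13, and get -413.
Then dayspinner drift passing -357, and get 2060-12-08.
Using dayspinner yhop passing -7, and observe 2053-12-08.
Invoking bin pull passing gacri: stu.
Then bin record passing treci, tostatru, giving 1952-07-07.


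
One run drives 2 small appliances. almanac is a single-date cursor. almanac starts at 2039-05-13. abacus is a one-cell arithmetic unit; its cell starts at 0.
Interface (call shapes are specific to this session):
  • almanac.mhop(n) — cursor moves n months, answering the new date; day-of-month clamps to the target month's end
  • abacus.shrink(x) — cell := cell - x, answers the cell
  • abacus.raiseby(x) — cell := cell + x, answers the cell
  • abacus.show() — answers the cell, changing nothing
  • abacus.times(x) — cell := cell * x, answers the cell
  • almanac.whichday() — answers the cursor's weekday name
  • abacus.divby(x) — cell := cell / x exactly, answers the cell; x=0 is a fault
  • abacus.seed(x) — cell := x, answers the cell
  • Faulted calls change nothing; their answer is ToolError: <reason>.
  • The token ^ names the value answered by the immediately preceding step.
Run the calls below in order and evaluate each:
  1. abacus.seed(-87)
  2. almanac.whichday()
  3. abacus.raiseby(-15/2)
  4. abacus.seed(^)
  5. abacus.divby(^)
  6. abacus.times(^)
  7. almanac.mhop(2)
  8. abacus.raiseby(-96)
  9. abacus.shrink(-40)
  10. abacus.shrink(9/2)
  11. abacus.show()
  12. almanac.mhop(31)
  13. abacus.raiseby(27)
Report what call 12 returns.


Answer: 2042-02-13

Derivation:
→ abacus.seed(x=-87)
← -87
→ almanac.whichday()
← Friday
→ abacus.raiseby(x=-15/2)
← -189/2
→ abacus.seed(x=^)
← -189/2
→ abacus.divby(x=^)
← 1
→ abacus.times(x=^)
← 1
→ almanac.mhop(n=2)
← 2039-07-13
→ abacus.raiseby(x=-96)
← -95
→ abacus.shrink(x=-40)
← -55
→ abacus.shrink(x=9/2)
← -119/2
→ abacus.show()
← -119/2
→ almanac.mhop(n=31)
← 2042-02-13
→ abacus.raiseby(x=27)
← -65/2


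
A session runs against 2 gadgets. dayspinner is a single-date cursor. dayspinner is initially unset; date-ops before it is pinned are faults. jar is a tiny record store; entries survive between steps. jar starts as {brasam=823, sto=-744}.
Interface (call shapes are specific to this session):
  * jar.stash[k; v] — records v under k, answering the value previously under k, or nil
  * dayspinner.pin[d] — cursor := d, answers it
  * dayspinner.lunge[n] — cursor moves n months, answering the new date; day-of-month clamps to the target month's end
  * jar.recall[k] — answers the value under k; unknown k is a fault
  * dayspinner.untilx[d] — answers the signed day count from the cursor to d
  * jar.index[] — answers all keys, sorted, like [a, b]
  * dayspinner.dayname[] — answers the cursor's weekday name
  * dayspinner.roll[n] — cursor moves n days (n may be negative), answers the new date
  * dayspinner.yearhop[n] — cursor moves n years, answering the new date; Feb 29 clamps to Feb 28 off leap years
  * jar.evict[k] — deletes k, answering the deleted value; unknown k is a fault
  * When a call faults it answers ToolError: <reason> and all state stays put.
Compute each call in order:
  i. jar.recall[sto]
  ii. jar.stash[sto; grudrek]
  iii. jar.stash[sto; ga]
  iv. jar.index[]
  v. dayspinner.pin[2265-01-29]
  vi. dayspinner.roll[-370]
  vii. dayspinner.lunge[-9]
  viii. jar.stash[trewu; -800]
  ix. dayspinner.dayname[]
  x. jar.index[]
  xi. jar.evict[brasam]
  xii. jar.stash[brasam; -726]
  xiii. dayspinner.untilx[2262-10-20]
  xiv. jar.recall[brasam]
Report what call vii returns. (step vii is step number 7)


Invoking jar.recall passing k: sto, and get -744.
Calling jar.stash passing k: sto, v: grudrek, and see -744.
Next I call jar.stash passing k: sto, v: ga, and get grudrek.
Now I run jar.index(), → [brasam, sto].
I call dayspinner.pin passing d: 2265-01-29, and get 2265-01-29.
Then dayspinner.roll passing n: -370, and get 2264-01-25.
I call dayspinner.lunge passing n: -9, giving 2263-04-25.
Invoking jar.stash passing k: trewu, v: -800, — result: nil.
Then dayspinner.dayname, → Saturday.
I call jar.index, and observe [brasam, sto, trewu].
Invoking jar.evict passing k: brasam, and see 823.
I use jar.stash passing k: brasam, v: -726, and observe nil.
I use dayspinner.untilx passing d: 2262-10-20, → -187.
Calling jar.recall passing k: brasam, giving -726.

Answer: 2263-04-25


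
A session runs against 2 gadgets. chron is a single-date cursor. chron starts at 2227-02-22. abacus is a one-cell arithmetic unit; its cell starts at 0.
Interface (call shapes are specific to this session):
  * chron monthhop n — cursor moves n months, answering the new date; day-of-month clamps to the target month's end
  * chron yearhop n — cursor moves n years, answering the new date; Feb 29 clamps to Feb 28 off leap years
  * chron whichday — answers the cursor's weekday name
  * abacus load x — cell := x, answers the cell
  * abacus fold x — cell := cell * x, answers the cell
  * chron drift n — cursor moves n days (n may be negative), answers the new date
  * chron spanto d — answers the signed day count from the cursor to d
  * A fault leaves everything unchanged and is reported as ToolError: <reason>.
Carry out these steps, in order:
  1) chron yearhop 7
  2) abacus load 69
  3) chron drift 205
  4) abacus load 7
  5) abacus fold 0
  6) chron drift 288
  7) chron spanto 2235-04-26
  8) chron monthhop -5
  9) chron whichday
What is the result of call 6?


# chron yearhop(n=7) -> 2234-02-22
# abacus load(x=69) -> 69
# chron drift(n=205) -> 2234-09-15
# abacus load(x=7) -> 7
# abacus fold(x=0) -> 0
# chron drift(n=288) -> 2235-06-30
# chron spanto(d=2235-04-26) -> -65
# chron monthhop(n=-5) -> 2235-01-30
# chron whichday() -> Friday

Answer: 2235-06-30


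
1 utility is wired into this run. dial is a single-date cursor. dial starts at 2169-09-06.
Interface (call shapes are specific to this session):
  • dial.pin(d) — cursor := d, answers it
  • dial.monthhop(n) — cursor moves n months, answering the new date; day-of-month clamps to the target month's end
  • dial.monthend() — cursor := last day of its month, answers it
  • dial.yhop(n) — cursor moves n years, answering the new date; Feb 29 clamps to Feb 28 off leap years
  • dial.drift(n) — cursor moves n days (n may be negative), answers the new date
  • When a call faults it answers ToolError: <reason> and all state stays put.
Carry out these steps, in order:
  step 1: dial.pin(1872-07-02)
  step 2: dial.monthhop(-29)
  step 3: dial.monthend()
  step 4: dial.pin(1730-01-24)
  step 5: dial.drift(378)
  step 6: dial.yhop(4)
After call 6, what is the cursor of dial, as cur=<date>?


Answer: cur=1735-02-06

Derivation:
Do: dial.pin[d=1872-07-02]
See: 1872-07-02
Do: dial.monthhop[n=-29]
See: 1870-02-02
Do: dial.monthend[]
See: 1870-02-28
Do: dial.pin[d=1730-01-24]
See: 1730-01-24
Do: dial.drift[n=378]
See: 1731-02-06
Do: dial.yhop[n=4]
See: 1735-02-06


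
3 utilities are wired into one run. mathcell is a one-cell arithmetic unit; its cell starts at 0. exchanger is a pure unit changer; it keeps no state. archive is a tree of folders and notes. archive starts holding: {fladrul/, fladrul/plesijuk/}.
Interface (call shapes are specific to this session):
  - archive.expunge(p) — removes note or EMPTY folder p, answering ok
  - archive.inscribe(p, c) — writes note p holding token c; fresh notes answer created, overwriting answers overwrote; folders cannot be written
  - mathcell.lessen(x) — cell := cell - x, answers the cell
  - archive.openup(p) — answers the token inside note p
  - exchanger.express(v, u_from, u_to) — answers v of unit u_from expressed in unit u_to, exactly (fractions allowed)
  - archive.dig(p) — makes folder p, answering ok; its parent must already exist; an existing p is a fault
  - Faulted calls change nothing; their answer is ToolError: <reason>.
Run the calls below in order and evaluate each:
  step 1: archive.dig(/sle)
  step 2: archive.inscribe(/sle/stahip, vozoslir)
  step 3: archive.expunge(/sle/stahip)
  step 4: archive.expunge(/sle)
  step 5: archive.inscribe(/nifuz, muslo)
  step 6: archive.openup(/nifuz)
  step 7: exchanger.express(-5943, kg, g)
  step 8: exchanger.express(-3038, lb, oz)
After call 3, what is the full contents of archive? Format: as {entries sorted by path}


-> archive.dig(p='/sle')
<- ok
-> archive.inscribe(p='/sle/stahip', c='vozoslir')
<- created
-> archive.expunge(p='/sle/stahip')
<- ok
-> archive.expunge(p='/sle')
<- ok
-> archive.inscribe(p='/nifuz', c='muslo')
<- created
-> archive.openup(p='/nifuz')
<- muslo
-> exchanger.express(v='-5943', u_from='kg', u_to='g')
<- -5943000
-> exchanger.express(v='-3038', u_from='lb', u_to='oz')
<- -48608

Answer: {fladrul/, fladrul/plesijuk/, sle/}


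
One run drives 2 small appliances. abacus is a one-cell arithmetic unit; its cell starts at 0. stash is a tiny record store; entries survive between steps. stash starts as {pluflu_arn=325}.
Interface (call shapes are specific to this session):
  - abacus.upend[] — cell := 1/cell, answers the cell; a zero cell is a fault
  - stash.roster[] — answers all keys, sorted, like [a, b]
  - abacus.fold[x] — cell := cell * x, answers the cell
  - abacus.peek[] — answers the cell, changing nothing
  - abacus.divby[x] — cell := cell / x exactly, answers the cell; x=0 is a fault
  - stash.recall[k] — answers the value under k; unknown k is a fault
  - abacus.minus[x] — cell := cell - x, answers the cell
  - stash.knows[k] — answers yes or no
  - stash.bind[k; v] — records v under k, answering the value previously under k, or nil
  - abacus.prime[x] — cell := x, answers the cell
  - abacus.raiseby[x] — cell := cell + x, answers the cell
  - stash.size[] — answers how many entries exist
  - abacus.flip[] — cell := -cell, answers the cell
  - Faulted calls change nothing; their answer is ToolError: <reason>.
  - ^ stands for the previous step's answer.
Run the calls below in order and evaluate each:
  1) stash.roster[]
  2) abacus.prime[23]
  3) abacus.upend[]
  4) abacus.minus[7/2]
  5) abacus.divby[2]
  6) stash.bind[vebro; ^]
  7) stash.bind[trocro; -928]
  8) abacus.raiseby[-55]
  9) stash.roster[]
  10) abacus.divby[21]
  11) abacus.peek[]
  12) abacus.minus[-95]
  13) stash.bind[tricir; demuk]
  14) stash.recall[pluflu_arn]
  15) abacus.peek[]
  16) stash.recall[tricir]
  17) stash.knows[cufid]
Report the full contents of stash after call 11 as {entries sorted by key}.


→ stash.roster()
← [pluflu_arn]
→ abacus.prime(x→23)
← 23
→ abacus.upend()
← 1/23
→ abacus.minus(x→7/2)
← -159/46
→ abacus.divby(x→2)
← -159/92
→ stash.bind(k→vebro, v→^)
← nil
→ stash.bind(k→trocro, v→-928)
← nil
→ abacus.raiseby(x→-55)
← -5219/92
→ stash.roster()
← [pluflu_arn, trocro, vebro]
→ abacus.divby(x→21)
← -5219/1932
→ abacus.peek()
← -5219/1932
→ abacus.minus(x→-95)
← 178321/1932
→ stash.bind(k→tricir, v→demuk)
← nil
→ stash.recall(k→pluflu_arn)
← 325
→ abacus.peek()
← 178321/1932
→ stash.recall(k→tricir)
← demuk
→ stash.knows(k→cufid)
← no

Answer: {pluflu_arn=325, trocro=-928, vebro=-159/92}


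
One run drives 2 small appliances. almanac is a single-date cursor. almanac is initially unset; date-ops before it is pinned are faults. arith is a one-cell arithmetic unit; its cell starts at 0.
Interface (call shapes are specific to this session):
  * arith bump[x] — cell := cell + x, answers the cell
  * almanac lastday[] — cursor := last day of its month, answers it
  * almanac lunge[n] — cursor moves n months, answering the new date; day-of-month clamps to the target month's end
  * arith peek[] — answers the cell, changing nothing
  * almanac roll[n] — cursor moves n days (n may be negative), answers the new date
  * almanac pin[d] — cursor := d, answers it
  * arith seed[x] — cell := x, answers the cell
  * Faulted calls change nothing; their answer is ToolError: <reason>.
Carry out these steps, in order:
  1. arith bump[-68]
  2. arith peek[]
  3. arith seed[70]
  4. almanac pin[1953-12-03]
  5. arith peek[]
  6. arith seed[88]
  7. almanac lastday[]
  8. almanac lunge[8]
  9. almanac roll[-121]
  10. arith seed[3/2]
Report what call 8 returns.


CALL arith bump[-68]
RET  -68
CALL arith peek[]
RET  -68
CALL arith seed[70]
RET  70
CALL almanac pin[1953-12-03]
RET  1953-12-03
CALL arith peek[]
RET  70
CALL arith seed[88]
RET  88
CALL almanac lastday[]
RET  1953-12-31
CALL almanac lunge[8]
RET  1954-08-31
CALL almanac roll[-121]
RET  1954-05-02
CALL arith seed[3/2]
RET  3/2

Answer: 1954-08-31


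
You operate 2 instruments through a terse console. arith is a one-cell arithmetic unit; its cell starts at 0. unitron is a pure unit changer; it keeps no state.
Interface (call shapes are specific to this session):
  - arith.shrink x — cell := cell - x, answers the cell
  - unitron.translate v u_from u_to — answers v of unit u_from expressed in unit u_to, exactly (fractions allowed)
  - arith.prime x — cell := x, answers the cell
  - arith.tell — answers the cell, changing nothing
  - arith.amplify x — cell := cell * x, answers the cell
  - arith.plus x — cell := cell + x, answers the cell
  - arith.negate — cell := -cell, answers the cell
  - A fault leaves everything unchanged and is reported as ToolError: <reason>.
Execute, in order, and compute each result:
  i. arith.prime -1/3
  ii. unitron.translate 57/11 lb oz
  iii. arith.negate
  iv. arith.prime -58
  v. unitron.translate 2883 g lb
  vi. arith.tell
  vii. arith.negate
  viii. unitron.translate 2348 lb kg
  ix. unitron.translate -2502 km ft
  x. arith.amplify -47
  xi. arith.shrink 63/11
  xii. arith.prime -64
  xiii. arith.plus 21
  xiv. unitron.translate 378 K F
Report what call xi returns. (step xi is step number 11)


·→ prime(x=-1/3)
·← -1/3
·→ translate(v=57/11, u_from=lb, u_to=oz)
·← 912/11
·→ negate()
·← 1/3
·→ prime(x=-58)
·← -58
·→ translate(v=2883, u_from=g, u_to=lb)
·← 288300000/45359237
·→ tell()
·← -58
·→ negate()
·← 58
·→ translate(v=2348, u_from=lb, u_to=kg)
·← 26625872119/25000000
·→ translate(v=-2502, u_from=km, u_to=ft)
·← -1042500000/127
·→ amplify(x=-47)
·← -2726
·→ shrink(x=63/11)
·← -30049/11
·→ prime(x=-64)
·← -64
·→ plus(x=21)
·← -43
·→ translate(v=378, u_from=K, u_to=F)
·← 22073/100

Answer: -30049/11


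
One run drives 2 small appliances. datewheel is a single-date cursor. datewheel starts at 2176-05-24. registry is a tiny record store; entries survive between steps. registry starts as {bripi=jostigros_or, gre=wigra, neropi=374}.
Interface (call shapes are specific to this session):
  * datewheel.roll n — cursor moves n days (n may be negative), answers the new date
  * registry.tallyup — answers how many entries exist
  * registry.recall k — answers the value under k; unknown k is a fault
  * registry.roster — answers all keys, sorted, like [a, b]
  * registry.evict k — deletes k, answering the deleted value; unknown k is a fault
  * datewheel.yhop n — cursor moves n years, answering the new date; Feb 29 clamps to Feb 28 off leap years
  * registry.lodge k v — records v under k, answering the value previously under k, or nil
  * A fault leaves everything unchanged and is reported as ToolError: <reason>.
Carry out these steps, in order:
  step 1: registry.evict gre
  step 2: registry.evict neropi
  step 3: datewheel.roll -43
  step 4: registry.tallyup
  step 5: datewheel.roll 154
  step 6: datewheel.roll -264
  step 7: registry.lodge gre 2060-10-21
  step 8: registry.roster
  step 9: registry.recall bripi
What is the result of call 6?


>> registry.evict(gre)
<< wigra
>> registry.evict(neropi)
<< 374
>> datewheel.roll(-43)
<< 2176-04-11
>> registry.tallyup()
<< 1
>> datewheel.roll(154)
<< 2176-09-12
>> datewheel.roll(-264)
<< 2175-12-23
>> registry.lodge(gre, 2060-10-21)
<< nil
>> registry.roster()
<< [bripi, gre]
>> registry.recall(bripi)
<< jostigros_or

Answer: 2175-12-23


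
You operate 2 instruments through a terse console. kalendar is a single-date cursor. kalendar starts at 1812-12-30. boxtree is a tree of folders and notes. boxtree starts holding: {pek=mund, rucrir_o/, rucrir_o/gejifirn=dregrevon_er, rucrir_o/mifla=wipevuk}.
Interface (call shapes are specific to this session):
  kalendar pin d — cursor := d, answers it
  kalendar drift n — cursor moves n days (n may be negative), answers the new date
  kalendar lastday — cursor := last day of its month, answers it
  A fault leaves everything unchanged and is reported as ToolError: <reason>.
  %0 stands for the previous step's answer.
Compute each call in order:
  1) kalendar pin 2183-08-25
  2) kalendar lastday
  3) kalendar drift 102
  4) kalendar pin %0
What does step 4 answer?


Answer: 2183-12-11

Derivation:
Then kalendar pin with 2183-08-25, → 2183-08-25.
Now I run kalendar lastday: 2183-08-31.
I call kalendar drift with 102, giving 2183-12-11.
Next I call kalendar pin with %0, and get 2183-12-11.


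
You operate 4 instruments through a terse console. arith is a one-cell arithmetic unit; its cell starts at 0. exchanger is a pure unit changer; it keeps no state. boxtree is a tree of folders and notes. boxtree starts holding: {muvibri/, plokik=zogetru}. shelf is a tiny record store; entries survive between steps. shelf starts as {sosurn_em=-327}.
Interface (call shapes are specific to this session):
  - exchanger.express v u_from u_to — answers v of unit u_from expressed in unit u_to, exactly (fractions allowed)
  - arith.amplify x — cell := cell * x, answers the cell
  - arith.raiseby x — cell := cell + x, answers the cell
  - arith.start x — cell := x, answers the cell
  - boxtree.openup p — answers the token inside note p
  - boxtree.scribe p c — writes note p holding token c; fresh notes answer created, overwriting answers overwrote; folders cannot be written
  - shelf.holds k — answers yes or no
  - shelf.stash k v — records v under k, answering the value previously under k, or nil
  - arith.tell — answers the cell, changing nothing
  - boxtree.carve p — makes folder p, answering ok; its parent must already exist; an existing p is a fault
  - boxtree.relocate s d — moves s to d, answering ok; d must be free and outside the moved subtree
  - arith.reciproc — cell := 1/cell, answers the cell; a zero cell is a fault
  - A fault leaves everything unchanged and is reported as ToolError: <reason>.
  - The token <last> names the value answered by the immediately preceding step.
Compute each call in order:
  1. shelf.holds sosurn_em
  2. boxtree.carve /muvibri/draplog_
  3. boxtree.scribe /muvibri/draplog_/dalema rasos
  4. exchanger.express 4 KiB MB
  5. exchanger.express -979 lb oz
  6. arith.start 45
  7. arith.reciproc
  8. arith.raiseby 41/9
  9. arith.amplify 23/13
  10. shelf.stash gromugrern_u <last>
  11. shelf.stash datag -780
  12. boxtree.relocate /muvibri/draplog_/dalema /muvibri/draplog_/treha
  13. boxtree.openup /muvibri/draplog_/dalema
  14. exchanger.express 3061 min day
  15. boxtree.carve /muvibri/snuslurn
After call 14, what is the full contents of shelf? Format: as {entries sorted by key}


>>> shelf.holds sosurn_em
[out] yes
>>> boxtree.carve /muvibri/draplog_
[out] ok
>>> boxtree.scribe /muvibri/draplog_/dalema rasos
[out] created
>>> exchanger.express 4 KiB MB
[out] 64/15625
>>> exchanger.express -979 lb oz
[out] -15664
>>> arith.start 45
[out] 45
>>> arith.reciproc
[out] 1/45
>>> arith.raiseby 41/9
[out] 206/45
>>> arith.amplify 23/13
[out] 4738/585
>>> shelf.stash gromugrern_u <last>
[out] nil
>>> shelf.stash datag -780
[out] nil
>>> boxtree.relocate /muvibri/draplog_/dalema /muvibri/draplog_/treha
[out] ok
>>> boxtree.openup /muvibri/draplog_/dalema
[out] ToolError: not found
>>> exchanger.express 3061 min day
[out] 3061/1440
>>> boxtree.carve /muvibri/snuslurn
[out] ok

Answer: {datag=-780, gromugrern_u=4738/585, sosurn_em=-327}


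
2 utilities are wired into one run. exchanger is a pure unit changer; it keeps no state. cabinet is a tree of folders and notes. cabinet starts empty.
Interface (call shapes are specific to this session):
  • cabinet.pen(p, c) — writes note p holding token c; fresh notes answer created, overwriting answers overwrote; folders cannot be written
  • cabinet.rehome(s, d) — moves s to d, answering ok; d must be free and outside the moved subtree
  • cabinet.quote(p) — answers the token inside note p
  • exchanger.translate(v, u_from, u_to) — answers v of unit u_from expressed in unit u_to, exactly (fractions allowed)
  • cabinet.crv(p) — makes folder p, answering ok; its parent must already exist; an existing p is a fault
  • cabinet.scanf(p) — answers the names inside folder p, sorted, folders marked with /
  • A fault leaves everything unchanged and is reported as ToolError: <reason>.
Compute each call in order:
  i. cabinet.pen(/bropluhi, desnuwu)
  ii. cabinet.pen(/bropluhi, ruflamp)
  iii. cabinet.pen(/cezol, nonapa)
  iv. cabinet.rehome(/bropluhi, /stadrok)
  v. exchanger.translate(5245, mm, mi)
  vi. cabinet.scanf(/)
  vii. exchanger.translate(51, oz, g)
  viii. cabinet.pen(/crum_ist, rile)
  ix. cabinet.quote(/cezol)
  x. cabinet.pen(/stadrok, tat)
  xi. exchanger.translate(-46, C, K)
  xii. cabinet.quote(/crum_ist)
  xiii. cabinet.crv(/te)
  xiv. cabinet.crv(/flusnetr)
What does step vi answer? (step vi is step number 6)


Answer: [cezol, stadrok]

Derivation:
> cabinet.pen /bropluhi desnuwu
[out] created
> cabinet.pen /bropluhi ruflamp
[out] overwrote
> cabinet.pen /cezol nonapa
[out] created
> cabinet.rehome /bropluhi /stadrok
[out] ok
> exchanger.translate 5245 mm mi
[out] 5245/1609344
> cabinet.scanf /
[out] [cezol, stadrok]
> exchanger.translate 51 oz g
[out] 2313321087/1600000
> cabinet.pen /crum_ist rile
[out] created
> cabinet.quote /cezol
[out] nonapa
> cabinet.pen /stadrok tat
[out] overwrote
> exchanger.translate -46 C K
[out] 4543/20
> cabinet.quote /crum_ist
[out] rile
> cabinet.crv /te
[out] ok
> cabinet.crv /flusnetr
[out] ok


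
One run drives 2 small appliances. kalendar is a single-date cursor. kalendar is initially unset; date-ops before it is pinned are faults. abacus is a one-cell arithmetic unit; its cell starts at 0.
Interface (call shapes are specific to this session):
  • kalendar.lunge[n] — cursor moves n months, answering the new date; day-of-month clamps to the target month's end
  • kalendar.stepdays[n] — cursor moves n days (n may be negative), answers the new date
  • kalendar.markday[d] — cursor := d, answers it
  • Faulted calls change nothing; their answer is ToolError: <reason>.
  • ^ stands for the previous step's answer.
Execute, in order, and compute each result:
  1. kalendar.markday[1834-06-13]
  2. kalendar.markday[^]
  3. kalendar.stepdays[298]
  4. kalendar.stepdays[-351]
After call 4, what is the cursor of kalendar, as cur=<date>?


% markday(1834-06-13) => 1834-06-13
% markday(^) => 1834-06-13
% stepdays(298) => 1835-04-07
% stepdays(-351) => 1834-04-21

Answer: cur=1834-04-21


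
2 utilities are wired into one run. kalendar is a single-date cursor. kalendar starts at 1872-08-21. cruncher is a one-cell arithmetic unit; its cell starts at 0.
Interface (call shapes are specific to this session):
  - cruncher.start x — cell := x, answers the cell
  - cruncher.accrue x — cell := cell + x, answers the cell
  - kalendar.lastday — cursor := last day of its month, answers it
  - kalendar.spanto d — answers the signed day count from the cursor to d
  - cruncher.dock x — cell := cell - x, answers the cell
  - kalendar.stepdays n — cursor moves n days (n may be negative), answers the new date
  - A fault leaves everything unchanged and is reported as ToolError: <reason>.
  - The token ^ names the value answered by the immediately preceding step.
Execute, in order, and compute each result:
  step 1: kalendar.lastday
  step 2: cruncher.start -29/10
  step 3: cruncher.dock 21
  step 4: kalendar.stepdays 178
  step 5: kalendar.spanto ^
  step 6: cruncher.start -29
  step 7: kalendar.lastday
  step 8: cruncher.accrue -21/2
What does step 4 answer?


> lastday
  1872-08-31
> start x→-29/10
  -29/10
> dock x→21
  -239/10
> stepdays n→178
  1873-02-25
> spanto d→^
  0
> start x→-29
  -29
> lastday
  1873-02-28
> accrue x→-21/2
  -79/2

Answer: 1873-02-25


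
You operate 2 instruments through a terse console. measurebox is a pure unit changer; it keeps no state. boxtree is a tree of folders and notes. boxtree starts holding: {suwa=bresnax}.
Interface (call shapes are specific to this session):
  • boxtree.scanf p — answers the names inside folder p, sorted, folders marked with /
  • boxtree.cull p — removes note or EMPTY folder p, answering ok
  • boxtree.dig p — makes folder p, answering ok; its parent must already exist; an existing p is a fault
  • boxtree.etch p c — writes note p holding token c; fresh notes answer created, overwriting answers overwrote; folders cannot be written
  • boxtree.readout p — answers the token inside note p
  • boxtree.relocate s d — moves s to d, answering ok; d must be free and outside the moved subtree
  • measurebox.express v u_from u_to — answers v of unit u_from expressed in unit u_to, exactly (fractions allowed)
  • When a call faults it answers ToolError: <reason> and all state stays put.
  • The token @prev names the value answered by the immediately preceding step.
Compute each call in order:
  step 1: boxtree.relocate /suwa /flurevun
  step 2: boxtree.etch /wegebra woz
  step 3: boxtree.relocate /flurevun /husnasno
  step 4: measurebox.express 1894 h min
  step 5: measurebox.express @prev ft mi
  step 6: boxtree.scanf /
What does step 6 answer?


Act: boxtree.relocate[/suwa; /flurevun]
Obs: ok
Act: boxtree.etch[/wegebra; woz]
Obs: created
Act: boxtree.relocate[/flurevun; /husnasno]
Obs: ok
Act: measurebox.express[1894; h; min]
Obs: 113640
Act: measurebox.express[@prev; ft; mi]
Obs: 947/44
Act: boxtree.scanf[/]
Obs: [husnasno, wegebra]

Answer: [husnasno, wegebra]


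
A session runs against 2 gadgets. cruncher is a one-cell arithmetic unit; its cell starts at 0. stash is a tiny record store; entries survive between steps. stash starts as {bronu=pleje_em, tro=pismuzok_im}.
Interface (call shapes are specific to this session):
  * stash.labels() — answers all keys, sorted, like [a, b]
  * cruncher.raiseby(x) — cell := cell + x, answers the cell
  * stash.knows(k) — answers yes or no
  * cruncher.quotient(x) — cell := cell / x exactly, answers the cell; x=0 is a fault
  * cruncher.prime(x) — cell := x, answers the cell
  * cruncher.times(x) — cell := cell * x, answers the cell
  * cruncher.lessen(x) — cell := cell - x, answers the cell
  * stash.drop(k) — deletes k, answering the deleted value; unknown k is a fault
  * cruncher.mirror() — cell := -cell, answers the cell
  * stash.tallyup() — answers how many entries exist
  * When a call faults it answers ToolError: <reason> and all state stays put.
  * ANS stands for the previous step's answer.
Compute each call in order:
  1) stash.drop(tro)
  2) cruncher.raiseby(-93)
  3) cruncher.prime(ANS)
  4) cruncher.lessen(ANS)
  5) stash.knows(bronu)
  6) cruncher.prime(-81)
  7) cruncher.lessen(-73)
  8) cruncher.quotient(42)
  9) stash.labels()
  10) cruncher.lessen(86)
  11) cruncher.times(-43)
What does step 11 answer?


Then drop(tro), giving pismuzok_im.
Calling raiseby(-93): -93.
Now I run prime(ANS), and see -93.
I invoke lessen(ANS), yielding 0.
I invoke knows(bronu), and observe yes.
I use prime(-81), and see -81.
I use lessen(-73), and get -8.
Invoking quotient(42), → -4/21.
Calling labels(), — result: [bronu].
Next I call lessen(86), and get -1810/21.
Calling times(-43), which returns 77830/21.

Answer: 77830/21


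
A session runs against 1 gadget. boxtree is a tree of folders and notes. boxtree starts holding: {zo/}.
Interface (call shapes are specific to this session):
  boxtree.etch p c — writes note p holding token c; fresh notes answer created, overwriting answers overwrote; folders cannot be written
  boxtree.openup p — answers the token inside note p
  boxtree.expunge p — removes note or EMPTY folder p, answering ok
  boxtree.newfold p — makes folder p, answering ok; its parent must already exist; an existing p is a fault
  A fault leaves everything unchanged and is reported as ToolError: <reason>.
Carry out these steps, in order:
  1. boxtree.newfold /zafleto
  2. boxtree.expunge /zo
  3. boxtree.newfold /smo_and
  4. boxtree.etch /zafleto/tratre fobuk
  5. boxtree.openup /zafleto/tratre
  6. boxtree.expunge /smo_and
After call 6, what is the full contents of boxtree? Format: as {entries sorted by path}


Answer: {zafleto/, zafleto/tratre=fobuk}

Derivation:
$ newfold p=/zafleto
= ok
$ expunge p=/zo
= ok
$ newfold p=/smo_and
= ok
$ etch p=/zafleto/tratre c=fobuk
= created
$ openup p=/zafleto/tratre
= fobuk
$ expunge p=/smo_and
= ok


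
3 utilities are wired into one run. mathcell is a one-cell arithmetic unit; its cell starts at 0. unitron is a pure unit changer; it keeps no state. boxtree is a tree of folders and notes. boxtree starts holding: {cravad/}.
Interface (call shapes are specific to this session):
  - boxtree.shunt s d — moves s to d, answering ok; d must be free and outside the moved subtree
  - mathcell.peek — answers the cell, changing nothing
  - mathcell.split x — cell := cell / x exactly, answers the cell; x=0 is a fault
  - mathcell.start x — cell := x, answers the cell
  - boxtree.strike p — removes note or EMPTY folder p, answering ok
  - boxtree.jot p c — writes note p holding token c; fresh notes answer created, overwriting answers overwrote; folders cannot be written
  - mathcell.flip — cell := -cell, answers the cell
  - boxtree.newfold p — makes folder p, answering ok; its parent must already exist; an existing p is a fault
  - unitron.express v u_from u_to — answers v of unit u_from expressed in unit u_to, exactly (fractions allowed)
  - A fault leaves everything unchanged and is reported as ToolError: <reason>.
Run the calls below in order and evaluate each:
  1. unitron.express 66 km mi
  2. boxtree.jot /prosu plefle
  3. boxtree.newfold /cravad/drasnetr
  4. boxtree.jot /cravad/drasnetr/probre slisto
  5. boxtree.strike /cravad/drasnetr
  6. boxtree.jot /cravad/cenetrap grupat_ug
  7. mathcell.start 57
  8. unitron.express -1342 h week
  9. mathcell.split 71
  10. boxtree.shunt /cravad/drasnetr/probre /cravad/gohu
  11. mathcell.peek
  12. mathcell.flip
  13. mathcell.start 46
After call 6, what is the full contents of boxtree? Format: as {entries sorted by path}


Next I call unitron.express with v=66, u_from=km, u_to=mi, and see 15625/381.
I try boxtree.jot with p=/prosu, c=plefle, — result: created.
Invoking boxtree.newfold with p=/cravad/drasnetr, which returns ok.
I try boxtree.jot with p=/cravad/drasnetr/probre, c=slisto, and get created.
Calling boxtree.strike with p=/cravad/drasnetr, yielding ToolError: not empty.
Now I run boxtree.jot with p=/cravad/cenetrap, c=grupat_ug, → created.
I use mathcell.start with x=57, and observe 57.
Then unitron.express with v=-1342, u_from=h, u_to=week, which returns -671/84.
I try mathcell.split with x=71, and see 57/71.
I try boxtree.shunt with s=/cravad/drasnetr/probre, d=/cravad/gohu, which returns ok.
Using mathcell.peek: 57/71.
I run mathcell.flip(), giving -57/71.
Invoking mathcell.start with x=46: 46.

Answer: {cravad/, cravad/cenetrap=grupat_ug, cravad/drasnetr/, cravad/drasnetr/probre=slisto, prosu=plefle}


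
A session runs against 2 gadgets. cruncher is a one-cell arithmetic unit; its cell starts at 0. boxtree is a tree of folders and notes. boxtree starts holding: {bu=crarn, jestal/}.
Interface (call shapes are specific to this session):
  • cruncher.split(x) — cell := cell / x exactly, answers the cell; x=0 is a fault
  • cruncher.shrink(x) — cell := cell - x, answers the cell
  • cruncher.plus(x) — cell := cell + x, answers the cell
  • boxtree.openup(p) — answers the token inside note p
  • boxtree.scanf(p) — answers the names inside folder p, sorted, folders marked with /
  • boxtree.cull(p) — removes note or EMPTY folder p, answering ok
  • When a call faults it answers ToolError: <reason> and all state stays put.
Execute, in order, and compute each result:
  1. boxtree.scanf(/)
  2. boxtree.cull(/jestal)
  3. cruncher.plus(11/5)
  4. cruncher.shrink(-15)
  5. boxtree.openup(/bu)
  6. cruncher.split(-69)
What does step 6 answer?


% scanf p: /
[out] [bu, jestal/]
% cull p: /jestal
[out] ok
% plus x: 11/5
[out] 11/5
% shrink x: -15
[out] 86/5
% openup p: /bu
[out] crarn
% split x: -69
[out] -86/345

Answer: -86/345


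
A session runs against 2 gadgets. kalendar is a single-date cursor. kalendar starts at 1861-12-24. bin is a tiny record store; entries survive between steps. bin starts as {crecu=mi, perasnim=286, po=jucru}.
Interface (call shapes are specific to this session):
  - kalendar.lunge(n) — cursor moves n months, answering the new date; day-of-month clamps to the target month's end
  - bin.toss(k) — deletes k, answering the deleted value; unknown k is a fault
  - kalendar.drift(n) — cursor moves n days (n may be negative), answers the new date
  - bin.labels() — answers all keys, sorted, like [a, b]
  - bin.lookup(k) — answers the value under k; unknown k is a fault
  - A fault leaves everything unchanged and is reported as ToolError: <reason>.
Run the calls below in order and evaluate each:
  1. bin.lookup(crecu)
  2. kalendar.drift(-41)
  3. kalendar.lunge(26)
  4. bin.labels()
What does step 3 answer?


% lookup k: crecu
:: mi
% drift n: -41
:: 1861-11-13
% lunge n: 26
:: 1864-01-13
% labels
:: [crecu, perasnim, po]

Answer: 1864-01-13
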